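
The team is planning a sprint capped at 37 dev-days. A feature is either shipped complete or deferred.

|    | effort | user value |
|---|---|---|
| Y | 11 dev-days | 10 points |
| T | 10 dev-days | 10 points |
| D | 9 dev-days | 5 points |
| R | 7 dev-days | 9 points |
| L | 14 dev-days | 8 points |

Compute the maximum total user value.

Treat it as a binary knapsack problem.
Take Y, T, D, and R: effort 11 + 10 + 9 + 7 = 37 ≤ 37, user value 10 + 10 + 5 + 9 = 34.
No other feasible combination does better.

34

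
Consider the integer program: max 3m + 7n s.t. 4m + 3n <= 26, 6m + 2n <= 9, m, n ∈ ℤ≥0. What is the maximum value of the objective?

28

(m,n)=(0,4) is feasible, giving 28.
(m,n)=(0,3) is feasible, giving 21.
No feasible integer point exceeds 28.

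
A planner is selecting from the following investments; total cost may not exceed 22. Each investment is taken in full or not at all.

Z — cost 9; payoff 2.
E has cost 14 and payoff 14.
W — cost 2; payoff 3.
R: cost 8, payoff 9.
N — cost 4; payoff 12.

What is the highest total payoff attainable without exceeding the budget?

29

Allowing fractional choices, the relaxed optimum would be about 32.0, but investments are indivisible.
E + N: cost 14 + 4 = 18 ≤ 22, payoff 14 + 12 = 26.
E + W + N: cost 14 + 2 + 4 = 20 ≤ 22, payoff 14 + 3 + 12 = 29.
Best is E, W, and N with total payoff 29.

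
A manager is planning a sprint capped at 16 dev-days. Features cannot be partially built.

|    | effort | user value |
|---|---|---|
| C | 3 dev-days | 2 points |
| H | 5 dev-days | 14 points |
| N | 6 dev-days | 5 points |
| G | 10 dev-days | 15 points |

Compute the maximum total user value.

29

N + G: effort 6 + 10 = 16 ≤ 16, user value 5 + 15 = 20.
C + H + N: effort 3 + 5 + 6 = 14 ≤ 16, user value 2 + 14 + 5 = 21.
H + G: effort 5 + 10 = 15 ≤ 16, user value 14 + 15 = 29.
Best is H and G with total user value 29.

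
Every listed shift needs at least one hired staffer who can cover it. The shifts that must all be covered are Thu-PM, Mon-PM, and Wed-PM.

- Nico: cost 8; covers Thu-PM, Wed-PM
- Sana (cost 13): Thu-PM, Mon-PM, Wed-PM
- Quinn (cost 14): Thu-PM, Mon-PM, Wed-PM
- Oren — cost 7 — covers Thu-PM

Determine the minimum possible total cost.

This is an integer covering problem.
The greedy cost-per-new-shift heuristic would pick Nico and Sana for 21, but a cheaper cover exists.
Sana alone covers Thu-PM, Mon-PM, Wed-PM — every shift.
Total cost: 13.
No cover costs less than 13.

13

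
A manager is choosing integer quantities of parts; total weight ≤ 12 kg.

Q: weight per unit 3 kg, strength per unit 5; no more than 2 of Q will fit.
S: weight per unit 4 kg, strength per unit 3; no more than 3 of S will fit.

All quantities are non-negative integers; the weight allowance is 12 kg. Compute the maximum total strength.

Q has the best ratio (5/3); taking only Q gives at most 2×5 = 10 (stopped by the supply cap of 2).
Mixing does better — 2×Q and 1×S: weight 10 ≤ 12, strength 2·5 + 1·3 = 13.

13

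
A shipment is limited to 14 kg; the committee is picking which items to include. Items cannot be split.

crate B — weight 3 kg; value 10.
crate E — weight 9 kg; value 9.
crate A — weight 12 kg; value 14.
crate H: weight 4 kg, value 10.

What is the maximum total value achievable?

Allowing fractional choices, the relaxed optimum would be about 28.2, but items are indivisible.
crate E + crate H: weight 9 + 4 = 13 ≤ 14, value 9 + 10 = 19.
crate B + crate H: weight 3 + 4 = 7 ≤ 14, value 10 + 10 = 20.
crate B + crate E: weight 3 + 9 = 12 ≤ 14, value 10 + 9 = 19.
Best is crate B and crate H with total value 20.

20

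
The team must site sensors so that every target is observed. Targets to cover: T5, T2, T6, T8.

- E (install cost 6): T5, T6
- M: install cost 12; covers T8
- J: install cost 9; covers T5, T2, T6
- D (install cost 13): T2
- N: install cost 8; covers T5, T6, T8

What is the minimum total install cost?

This is a weighted set-cover instance.
Choose J and N: together they cover T5, T2, T6, T8 — every target.
Total install cost: 9 + 8 = 17.

17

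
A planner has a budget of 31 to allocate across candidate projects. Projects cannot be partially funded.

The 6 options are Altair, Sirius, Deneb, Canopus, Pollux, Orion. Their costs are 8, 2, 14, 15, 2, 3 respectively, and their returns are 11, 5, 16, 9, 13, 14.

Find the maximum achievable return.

59

Allowing fractional choices, the relaxed optimum would be about 60.2, but projects are indivisible.
Altair + Deneb + Pollux + Orion: cost 8 + 14 + 2 + 3 = 27 ≤ 31, return 11 + 16 + 13 + 14 = 54.
Altair + Sirius + Deneb + Pollux + Orion: cost 8 + 2 + 14 + 2 + 3 = 29 ≤ 31, return 11 + 5 + 16 + 13 + 14 = 59.
Best is Altair, Sirius, Deneb, Pollux, and Orion with total return 59.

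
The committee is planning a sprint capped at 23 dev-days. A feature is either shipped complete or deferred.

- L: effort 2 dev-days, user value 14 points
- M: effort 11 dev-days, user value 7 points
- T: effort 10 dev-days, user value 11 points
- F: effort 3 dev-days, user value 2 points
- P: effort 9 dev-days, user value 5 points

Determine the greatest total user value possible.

32

Take L, M, and T: effort 2 + 11 + 10 = 23 ≤ 23, user value 14 + 7 + 11 = 32.
No other feasible combination does better.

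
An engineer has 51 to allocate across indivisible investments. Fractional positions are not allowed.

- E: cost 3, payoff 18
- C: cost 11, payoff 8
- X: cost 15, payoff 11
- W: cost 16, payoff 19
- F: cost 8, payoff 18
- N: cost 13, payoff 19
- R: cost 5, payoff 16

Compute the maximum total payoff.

Allowing fractional choices, the relaxed optimum would be about 94.4, but investments are indivisible.
E + X + W + F + R: cost 3 + 15 + 16 + 8 + 5 = 47 ≤ 51, payoff 18 + 11 + 19 + 18 + 16 = 82.
E + W + F + N + R: cost 3 + 16 + 8 + 13 + 5 = 45 ≤ 51, payoff 18 + 19 + 18 + 19 + 16 = 90.
E + X + F + N + R: cost 3 + 15 + 8 + 13 + 5 = 44 ≤ 51, payoff 18 + 11 + 18 + 19 + 16 = 82.
Best is E, W, F, N, and R with total payoff 90.

90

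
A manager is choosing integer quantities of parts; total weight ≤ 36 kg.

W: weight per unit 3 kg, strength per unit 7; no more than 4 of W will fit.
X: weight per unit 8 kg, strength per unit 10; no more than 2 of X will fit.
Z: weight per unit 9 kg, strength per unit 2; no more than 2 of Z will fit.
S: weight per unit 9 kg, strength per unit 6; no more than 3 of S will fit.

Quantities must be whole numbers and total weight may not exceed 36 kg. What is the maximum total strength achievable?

4×W and 2×X: weight 28 ≤ 36, strength 4·7 + 2·10 = 48.
3×W, 2×X, and 1×S: weight 34 ≤ 36, strength 3·7 + 2·10 + 1·6 = 47.
Best is 48.

48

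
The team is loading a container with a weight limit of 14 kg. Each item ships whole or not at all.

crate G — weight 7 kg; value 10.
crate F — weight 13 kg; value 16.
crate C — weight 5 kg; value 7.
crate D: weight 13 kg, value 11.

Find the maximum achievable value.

17

Take crate G and crate C: weight 7 + 5 = 12 ≤ 14, value 10 + 7 = 17.
No other feasible combination does better.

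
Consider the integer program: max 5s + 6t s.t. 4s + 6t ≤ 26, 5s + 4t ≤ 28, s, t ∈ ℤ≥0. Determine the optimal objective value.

28

Relaxing integrality, the LP optimum is 30.57 at (s,t) = (4.57, 1.29), which is not an integer point.
(s,t)=(2,3): 4·2+6·3=26≤26, 5·2+4·3=22≤28, objective 28.
(s,t)=(3,2): 4·3+6·2=24≤26, 5·3+4·2=23≤28, objective 27.
The best lattice point is (2,3), giving 28.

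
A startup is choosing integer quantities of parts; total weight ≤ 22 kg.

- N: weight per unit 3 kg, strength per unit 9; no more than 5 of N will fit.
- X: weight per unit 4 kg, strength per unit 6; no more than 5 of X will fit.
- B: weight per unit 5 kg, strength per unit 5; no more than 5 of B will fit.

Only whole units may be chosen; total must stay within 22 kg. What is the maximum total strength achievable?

Take 5×N and 1×X: weight 19 ≤ 22, strength 5·9 + 1·6 = 51.
N has the best ratio (9/3) and is taken to its limit of 5; remaining capacity is filled optimally with the others.

51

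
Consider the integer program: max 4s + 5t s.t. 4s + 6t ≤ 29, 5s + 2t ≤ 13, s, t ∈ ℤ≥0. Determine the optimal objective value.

(s,t)=(1,4) is feasible, giving 24.
(s,t)=(0,4) is feasible, giving 20.
(s,t)=(1,3) is feasible, giving 19.
(s,t)=(0,3) is feasible, giving 15.
Maximum is 24 at (s,t)=(1,4).

24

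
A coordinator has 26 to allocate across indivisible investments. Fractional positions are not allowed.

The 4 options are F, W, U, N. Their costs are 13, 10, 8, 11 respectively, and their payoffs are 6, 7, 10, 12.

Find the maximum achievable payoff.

22

Allowing fractional choices, the relaxed optimum would be about 26.9, but investments are indivisible.
F + N: cost 13 + 11 = 24 ≤ 26, payoff 6 + 12 = 18.
W + N: cost 10 + 11 = 21 ≤ 26, payoff 7 + 12 = 19.
U + N: cost 8 + 11 = 19 ≤ 26, payoff 10 + 12 = 22.
Best is U and N with total payoff 22.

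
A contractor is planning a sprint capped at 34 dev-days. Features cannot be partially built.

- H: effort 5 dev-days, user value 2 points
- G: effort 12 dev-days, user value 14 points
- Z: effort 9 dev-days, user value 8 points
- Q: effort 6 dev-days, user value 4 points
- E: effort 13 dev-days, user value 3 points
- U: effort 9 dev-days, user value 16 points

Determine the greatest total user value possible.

H + G + Q + U: effort 5 + 12 + 6 + 9 = 32 ≤ 34, user value 2 + 14 + 4 + 16 = 36.
G + Q + U: effort 12 + 6 + 9 = 27 ≤ 34, user value 14 + 4 + 16 = 34.
G + Z + U: effort 12 + 9 + 9 = 30 ≤ 34, user value 14 + 8 + 16 = 38.
Best is G, Z, and U with total user value 38.

38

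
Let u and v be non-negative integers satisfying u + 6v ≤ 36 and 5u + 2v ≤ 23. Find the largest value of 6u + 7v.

47

The continuous relaxation peaks at (2.36, 5.61) with value 53.39; rounding to a feasible lattice point costs some objective.
(u,v)=(2,5): 1·2+6·5=32≤36, 5·2+2·5=20≤23, objective 47.
(u,v)=(3,4): 1·3+6·4=27≤36, 5·3+2·4=23≤23, objective 46.
No feasible integer point exceeds 47.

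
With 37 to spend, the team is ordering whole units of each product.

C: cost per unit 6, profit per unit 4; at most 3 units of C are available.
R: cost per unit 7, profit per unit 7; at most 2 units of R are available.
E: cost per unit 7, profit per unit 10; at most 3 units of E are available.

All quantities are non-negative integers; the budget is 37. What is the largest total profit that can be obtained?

1×C, 1×R, and 3×E: cost 34 ≤ 37, profit 1·4 + 1·7 + 3·10 = 41.
2×R and 3×E: cost 35 ≤ 37, profit 2·7 + 3·10 = 44.
Best is 44.

44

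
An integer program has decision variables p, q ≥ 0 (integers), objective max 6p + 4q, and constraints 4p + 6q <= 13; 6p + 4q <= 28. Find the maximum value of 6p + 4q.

The continuous relaxation peaks at (3.25, 0) with value 19.50; rounding to a feasible lattice point costs some objective.
(p,q)=(3,0): 4·3+6·0=12≤13, 6·3+4·0=18≤28, objective 18.
(p,q)=(2,0): 4·2+6·0=8≤13, 6·2+4·0=12≤28, objective 12.
No feasible integer point exceeds 18.

18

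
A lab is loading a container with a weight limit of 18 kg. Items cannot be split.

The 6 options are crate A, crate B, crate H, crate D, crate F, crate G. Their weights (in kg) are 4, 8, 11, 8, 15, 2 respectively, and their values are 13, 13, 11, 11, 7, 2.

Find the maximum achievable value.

crate A + crate D + crate G: weight 4 + 8 + 2 = 14 ≤ 18, value 13 + 11 + 2 = 26.
crate A + crate B: weight 4 + 8 = 12 ≤ 18, value 13 + 13 = 26.
crate A + crate B + crate G: weight 4 + 8 + 2 = 14 ≤ 18, value 13 + 13 + 2 = 28.
Best is crate A, crate B, and crate G with total value 28.

28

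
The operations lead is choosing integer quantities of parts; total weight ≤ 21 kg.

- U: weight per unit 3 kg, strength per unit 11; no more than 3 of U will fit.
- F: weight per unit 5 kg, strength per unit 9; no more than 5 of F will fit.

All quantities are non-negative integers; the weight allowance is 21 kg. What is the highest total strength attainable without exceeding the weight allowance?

51

3×U and 2×F: weight 19 ≤ 21, strength 3·11 + 2·9 = 51.
2×U and 3×F: weight 21 ≤ 21, strength 2·11 + 3·9 = 49.
Best is 51.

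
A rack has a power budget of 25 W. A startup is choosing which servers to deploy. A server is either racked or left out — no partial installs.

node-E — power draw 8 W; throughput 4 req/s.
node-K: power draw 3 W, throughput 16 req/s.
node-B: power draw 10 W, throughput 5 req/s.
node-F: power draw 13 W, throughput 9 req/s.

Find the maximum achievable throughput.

29

Take node-E, node-K, and node-F: power draw 8 + 3 + 13 = 24 ≤ 25, throughput 4 + 16 + 9 = 29.
No other feasible combination does better.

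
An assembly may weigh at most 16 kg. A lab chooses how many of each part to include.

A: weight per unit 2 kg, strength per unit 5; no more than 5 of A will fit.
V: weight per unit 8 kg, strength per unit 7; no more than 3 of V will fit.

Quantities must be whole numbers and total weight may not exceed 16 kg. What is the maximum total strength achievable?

27

This is a bounded integer knapsack.
4×A and 1×V: weight 16 ≤ 16, strength 4·5 + 1·7 = 27.
5×A: weight 10 ≤ 16, strength 5·5 = 25.
Best is 27.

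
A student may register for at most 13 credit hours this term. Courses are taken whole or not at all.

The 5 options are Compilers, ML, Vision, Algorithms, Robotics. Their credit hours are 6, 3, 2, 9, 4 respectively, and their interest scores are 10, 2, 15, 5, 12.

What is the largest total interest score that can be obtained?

37

This is a 0-1 knapsack instance.
Allowing fractional choices, the relaxed optimum would be about 37.7, but courses are indivisible.
ML + Vision + Robotics: credit hours 3 + 2 + 4 = 9 ≤ 13, interest score 2 + 15 + 12 = 29.
Compilers + Vision + Robotics: credit hours 6 + 2 + 4 = 12 ≤ 13, interest score 10 + 15 + 12 = 37.
Vision + Robotics: credit hours 2 + 4 = 6 ≤ 13, interest score 15 + 12 = 27.
Best is Compilers, Vision, and Robotics with total interest score 37.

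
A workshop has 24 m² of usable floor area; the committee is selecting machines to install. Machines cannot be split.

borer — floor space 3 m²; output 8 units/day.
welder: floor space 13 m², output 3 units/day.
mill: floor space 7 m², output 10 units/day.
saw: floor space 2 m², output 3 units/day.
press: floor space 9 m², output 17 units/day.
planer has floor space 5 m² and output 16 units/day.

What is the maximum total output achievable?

Take borer, mill, press, and planer: floor space 3 + 7 + 9 + 5 = 24 ≤ 24, output 8 + 10 + 17 + 16 = 51.
No other feasible combination does better.

51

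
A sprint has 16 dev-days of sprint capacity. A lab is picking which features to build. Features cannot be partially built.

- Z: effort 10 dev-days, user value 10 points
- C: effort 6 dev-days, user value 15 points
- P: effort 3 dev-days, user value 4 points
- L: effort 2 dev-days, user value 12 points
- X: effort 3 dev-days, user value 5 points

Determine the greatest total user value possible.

36

This is an integer program with binary decision variables.
Allowing fractional choices, the relaxed optimum would be about 38.0, but features are indivisible.
C + P + L + X: effort 6 + 3 + 2 + 3 = 14 ≤ 16, user value 15 + 4 + 12 + 5 = 36.
C + L + X: effort 6 + 2 + 3 = 11 ≤ 16, user value 15 + 12 + 5 = 32.
Best is C, P, L, and X with total user value 36.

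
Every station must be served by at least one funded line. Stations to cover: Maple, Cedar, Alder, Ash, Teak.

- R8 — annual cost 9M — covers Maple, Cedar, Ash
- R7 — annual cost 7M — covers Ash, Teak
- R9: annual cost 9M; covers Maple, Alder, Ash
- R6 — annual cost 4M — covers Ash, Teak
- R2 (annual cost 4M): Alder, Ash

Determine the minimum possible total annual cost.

This is an integer covering problem.
Choose R8, R6, and R2: together they cover Maple, Cedar, Alder, Ash, Teak — every station.
Total annual cost: 9 + 4 + 4 = 17.
No cover costs less than 17.

17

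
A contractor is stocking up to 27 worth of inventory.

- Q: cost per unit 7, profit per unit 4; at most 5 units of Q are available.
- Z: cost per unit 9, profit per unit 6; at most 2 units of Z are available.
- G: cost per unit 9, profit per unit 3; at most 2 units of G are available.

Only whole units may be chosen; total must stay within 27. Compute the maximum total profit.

This is a bounded integer knapsack.
2×Z and 1×G: cost 27 ≤ 27, profit 2·6 + 1·3 = 15.
1×Q and 2×Z: cost 25 ≤ 27, profit 1·4 + 2·6 = 16.
Best is 16.

16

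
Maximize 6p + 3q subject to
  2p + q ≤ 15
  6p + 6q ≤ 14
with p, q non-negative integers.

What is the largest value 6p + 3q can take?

12

(p,q)=(2,0) is feasible, giving 12.
(p,q)=(1,1) is feasible, giving 9.
Maximum is 12 at (p,q)=(2,0).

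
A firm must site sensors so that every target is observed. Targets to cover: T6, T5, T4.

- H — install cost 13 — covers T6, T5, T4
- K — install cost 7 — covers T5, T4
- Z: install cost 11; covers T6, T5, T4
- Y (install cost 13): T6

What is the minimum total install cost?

The greedy cost-per-new-target heuristic would pick K and Z for 18, but a cheaper cover exists.
Z alone covers T6, T5, T4 — every target.
Total install cost: 11.
No cover costs less than 11.

11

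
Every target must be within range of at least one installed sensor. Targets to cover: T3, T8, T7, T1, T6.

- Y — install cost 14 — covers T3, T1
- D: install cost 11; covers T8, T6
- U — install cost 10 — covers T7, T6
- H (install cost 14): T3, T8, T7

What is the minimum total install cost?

35

Choose Y, D, and U: together they cover T3, T8, T7, T1, T6 — every target.
Total install cost: 14 + 11 + 10 = 35.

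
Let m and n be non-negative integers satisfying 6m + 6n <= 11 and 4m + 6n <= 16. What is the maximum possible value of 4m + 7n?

Relaxing integrality, the LP optimum is 12.83 at (m,n) = (0, 1.83), which is not an integer point.
(m,n)=(0,1): 6·0+6·1=6≤11, 4·0+6·1=6≤16, objective 7.
(m,n)=(1,0): 6·1+6·0=6≤11, 4·1+6·0=4≤16, objective 4.
(m,n)=(0,0): 6·0+6·0=0≤11, 4·0+6·0=0≤16, objective 0.
No feasible integer point exceeds 7.

7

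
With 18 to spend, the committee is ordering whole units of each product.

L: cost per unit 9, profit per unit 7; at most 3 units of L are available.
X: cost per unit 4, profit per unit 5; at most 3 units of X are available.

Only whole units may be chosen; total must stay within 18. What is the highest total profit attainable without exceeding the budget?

17

This is a bounded integer knapsack.
X has the best ratio (5/4); taking only X gives at most 3×5 = 15 (stopped by the supply cap of 3).
Mixing does better — 1×L and 2×X: cost 17 ≤ 18, profit 1·7 + 2·5 = 17.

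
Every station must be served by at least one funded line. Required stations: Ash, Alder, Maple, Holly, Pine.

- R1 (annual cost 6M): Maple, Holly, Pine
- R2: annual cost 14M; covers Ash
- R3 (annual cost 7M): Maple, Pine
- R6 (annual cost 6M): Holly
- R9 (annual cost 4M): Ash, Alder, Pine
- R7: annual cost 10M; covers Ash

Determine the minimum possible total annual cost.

Choose R1 and R9: together they cover Ash, Alder, Maple, Holly, Pine — every station.
Total annual cost: 6 + 4 = 10.
No cover costs less than 10.

10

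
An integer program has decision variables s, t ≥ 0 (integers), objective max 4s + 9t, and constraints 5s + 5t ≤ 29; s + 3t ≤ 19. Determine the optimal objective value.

The continuous relaxation peaks at (0, 5.8) with value 52.20; rounding to a feasible lattice point costs some objective.
(s,t)=(0,5) is feasible, giving 45.
(s,t)=(1,4) is feasible, giving 40.
(s,t)=(0,4) is feasible, giving 36.
Maximum is 45 at (s,t)=(0,5).

45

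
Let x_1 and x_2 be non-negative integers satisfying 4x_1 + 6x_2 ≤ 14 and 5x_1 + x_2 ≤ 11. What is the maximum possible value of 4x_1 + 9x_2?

18

Relaxing integrality, the LP optimum is 21.00 at (x_1,x_2) = (0, 2.33), which is not an integer point.
(x_1,x_2)=(0,2): 4·0+6·2=12≤14, 5·0+1·2=2≤11, objective 18.
(x_1,x_2)=(1,1): 4·1+6·1=10≤14, 5·1+1·1=6≤11, objective 13.
(x_1,x_2)=(0,1): 4·0+6·1=6≤14, 5·0+1·1=1≤11, objective 9.
No feasible integer point exceeds 18.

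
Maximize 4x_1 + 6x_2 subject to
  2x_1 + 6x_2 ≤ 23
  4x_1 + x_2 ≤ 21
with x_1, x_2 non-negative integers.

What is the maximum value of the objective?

(x_1,x_2)=(4,2): 2·4+6·2=20≤23, 4·4+1·2=18≤21, objective 28.
(x_1,x_2)=(5,1): 2·5+6·1=16≤23, 4·5+1·1=21≤21, objective 26.
(x_1,x_2)=(3,2): 2·3+6·2=18≤23, 4·3+1·2=14≤21, objective 24.
Maximum is 28 at (x_1,x_2)=(4,2).

28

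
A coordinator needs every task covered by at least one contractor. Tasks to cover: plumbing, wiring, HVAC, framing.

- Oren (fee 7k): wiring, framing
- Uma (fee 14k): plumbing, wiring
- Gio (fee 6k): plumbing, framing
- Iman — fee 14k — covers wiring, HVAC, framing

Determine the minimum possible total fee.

20

The greedy cost-per-new-task heuristic would pick Gio, Oren, and Iman for 27, but a cheaper cover exists.
Choose Gio and Iman: together they cover plumbing, wiring, HVAC, framing — every task.
Total fee: 6 + 14 = 20.
No cover costs less than 20.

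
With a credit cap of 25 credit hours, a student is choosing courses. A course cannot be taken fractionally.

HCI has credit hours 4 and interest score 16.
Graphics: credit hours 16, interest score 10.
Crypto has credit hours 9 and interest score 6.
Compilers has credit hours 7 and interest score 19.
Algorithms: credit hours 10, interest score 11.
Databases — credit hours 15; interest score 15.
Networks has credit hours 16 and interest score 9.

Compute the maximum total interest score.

Take HCI, Compilers, and Algorithms: credit hours 4 + 7 + 10 = 21 ≤ 25, interest score 16 + 19 + 11 = 46.
No other feasible combination does better.

46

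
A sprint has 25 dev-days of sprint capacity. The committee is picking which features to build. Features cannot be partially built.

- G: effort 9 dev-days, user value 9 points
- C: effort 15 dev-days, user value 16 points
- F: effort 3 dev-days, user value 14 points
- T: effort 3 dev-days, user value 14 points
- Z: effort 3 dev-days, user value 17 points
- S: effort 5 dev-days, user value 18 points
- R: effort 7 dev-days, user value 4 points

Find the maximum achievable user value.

Allowing fractional choices, the relaxed optimum would be about 74.7, but features are indivisible.
F + T + Z + S: effort 3 + 3 + 3 + 5 = 14 ≤ 25, user value 14 + 14 + 17 + 18 = 63.
F + T + Z + S + R: effort 3 + 3 + 3 + 5 + 7 = 21 ≤ 25, user value 14 + 14 + 17 + 18 + 4 = 67.
G + F + T + Z + S: effort 9 + 3 + 3 + 3 + 5 = 23 ≤ 25, user value 9 + 14 + 14 + 17 + 18 = 72.
Best is G, F, T, Z, and S with total user value 72.

72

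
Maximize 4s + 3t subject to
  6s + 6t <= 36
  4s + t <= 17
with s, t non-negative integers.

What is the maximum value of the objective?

21

(s,t)=(3,3): 6·3+6·3=36≤36, 4·3+1·3=15≤17, objective 21.
(s,t)=(2,4): 6·2+6·4=36≤36, 4·2+1·4=12≤17, objective 20.
(s,t)=(4,1): 6·4+6·1=30≤36, 4·4+1·1=17≤17, objective 19.
Maximum is 21 at (s,t)=(3,3).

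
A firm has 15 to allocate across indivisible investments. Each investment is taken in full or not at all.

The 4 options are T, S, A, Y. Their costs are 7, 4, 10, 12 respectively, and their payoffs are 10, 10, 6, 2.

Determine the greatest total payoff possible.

S: cost 4 ≤ 15, payoff 10.
T + S: cost 7 + 4 = 11 ≤ 15, payoff 10 + 10 = 20.
S + A: cost 4 + 10 = 14 ≤ 15, payoff 10 + 6 = 16.
Best is T and S with total payoff 20.

20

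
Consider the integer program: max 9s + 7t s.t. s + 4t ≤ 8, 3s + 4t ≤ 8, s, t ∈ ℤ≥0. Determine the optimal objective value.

18

The continuous relaxation peaks at (2.67, 0) with value 24.00; rounding to a feasible lattice point costs some objective.
(s,t)=(2,0): 1·2+4·0=2≤8, 3·2+4·0=6≤8, objective 18.
(s,t)=(1,1): 1·1+4·1=5≤8, 3·1+4·1=7≤8, objective 16.
The best lattice point is (2,0), giving 18.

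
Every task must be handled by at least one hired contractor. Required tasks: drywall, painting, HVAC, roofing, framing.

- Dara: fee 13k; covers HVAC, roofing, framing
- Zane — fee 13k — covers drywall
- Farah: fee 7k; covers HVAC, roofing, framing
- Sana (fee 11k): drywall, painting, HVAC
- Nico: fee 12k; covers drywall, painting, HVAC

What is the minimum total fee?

18

Choose Farah and Sana: together they cover drywall, painting, HVAC, roofing, framing — every task.
Total fee: 7 + 11 = 18.
No cover costs less than 18.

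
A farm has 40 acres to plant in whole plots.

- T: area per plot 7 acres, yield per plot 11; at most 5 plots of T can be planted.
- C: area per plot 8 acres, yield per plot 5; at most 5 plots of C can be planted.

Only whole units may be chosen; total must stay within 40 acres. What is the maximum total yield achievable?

55

This is a bounded integer knapsack.
T has the best ratio (11/7); taking only T gives at most 5×11 = 55 (stopped by the area limit).
Optimal: 5×T: area 35 ≤ 40, yield 5·11 = 55.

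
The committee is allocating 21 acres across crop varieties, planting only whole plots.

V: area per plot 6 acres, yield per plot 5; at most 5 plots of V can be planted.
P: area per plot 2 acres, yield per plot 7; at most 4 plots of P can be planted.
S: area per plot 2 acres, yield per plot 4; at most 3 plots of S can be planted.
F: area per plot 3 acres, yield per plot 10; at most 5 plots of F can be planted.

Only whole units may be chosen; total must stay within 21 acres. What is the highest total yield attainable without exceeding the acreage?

2×P, 1×S, and 5×F: area 21 ≤ 21, yield 2·7 + 1·4 + 5·10 = 68.
3×P and 5×F: area 21 ≤ 21, yield 3·7 + 5·10 = 71.
Best is 71.

71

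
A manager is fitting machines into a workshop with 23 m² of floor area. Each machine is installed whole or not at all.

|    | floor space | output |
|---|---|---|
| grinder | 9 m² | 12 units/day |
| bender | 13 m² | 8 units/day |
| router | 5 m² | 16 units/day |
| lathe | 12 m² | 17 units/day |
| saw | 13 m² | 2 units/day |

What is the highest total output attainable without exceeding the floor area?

33

This is an integer program with binary decision variables.
grinder + router: floor space 9 + 5 = 14 ≤ 23, output 12 + 16 = 28.
grinder + lathe: floor space 9 + 12 = 21 ≤ 23, output 12 + 17 = 29.
router + lathe: floor space 5 + 12 = 17 ≤ 23, output 16 + 17 = 33.
Best is router and lathe with total output 33.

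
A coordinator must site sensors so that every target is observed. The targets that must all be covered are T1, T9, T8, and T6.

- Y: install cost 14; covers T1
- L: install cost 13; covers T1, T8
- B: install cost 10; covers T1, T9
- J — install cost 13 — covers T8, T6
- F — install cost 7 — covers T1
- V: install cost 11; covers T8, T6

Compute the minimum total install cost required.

Choose B and V: together they cover T1, T9, T8, T6 — every target.
Total install cost: 10 + 11 = 21.
No cover costs less than 21.

21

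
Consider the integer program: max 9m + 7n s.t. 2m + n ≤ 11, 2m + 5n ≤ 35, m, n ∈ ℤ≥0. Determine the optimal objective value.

Relaxing integrality, the LP optimum is 64.50 at (m,n) = (2.5, 6), which is not an integer point.
(m,n)=(3,5): 2·3+1·5=11≤11, 2·3+5·5=31≤35, objective 62.
(m,n)=(2,6): 2·2+1·6=10≤11, 2·2+5·6=34≤35, objective 60.
(m,n)=(3,4): 2·3+1·4=10≤11, 2·3+5·4=26≤35, objective 55.
The best lattice point is (3,5), giving 62.

62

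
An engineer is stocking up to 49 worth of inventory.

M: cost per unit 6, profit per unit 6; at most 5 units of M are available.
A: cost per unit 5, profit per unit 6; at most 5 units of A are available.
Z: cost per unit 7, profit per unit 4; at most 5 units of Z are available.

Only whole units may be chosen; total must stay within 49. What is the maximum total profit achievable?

54

This is a bounded integer knapsack.
A has the best ratio (6/5); taking only A gives at most 5×6 = 30 (stopped by the supply cap of 5).
Mixing does better — 4×M and 5×A: cost 49 ≤ 49, profit 4·6 + 5·6 = 54.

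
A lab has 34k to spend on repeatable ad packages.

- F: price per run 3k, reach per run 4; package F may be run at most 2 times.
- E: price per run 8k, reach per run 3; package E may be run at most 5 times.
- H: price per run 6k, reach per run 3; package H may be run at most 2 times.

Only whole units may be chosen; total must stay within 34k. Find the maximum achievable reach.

Take 2×F, 2×E, and 2×H: price 34 ≤ 34, reach 2·4 + 2·3 + 2·3 = 20.
F has the best ratio (4/3) and is taken to its limit of 2; remaining capacity is filled optimally with the others.

20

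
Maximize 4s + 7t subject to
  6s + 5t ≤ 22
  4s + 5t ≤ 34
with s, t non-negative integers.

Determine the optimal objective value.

28

(s,t)=(0,4): 6·0+5·4=20≤22, 4·0+5·4=20≤34, objective 28.
(s,t)=(1,3): 6·1+5·3=21≤22, 4·1+5·3=19≤34, objective 25.
(s,t)=(0,3): 6·0+5·3=15≤22, 4·0+5·3=15≤34, objective 21.
No feasible integer point exceeds 28.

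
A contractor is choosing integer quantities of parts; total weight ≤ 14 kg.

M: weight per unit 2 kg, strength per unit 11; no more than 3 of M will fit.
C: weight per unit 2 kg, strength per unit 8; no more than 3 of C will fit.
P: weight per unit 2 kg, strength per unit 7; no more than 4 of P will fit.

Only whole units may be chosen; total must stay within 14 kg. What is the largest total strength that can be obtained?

This is a bounded integer knapsack.
Take 3×M, 3×C, and 1×P: weight 14 ≤ 14, strength 3·11 + 3·8 + 1·7 = 64.
M has the best ratio (11/2) and is taken to its limit of 3; remaining capacity is filled optimally with the others.

64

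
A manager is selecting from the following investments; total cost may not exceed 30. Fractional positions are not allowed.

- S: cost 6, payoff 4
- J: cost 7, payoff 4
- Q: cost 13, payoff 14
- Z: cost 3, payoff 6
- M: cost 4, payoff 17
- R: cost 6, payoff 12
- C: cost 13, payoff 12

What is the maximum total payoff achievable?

49

Allowing fractional choices, the relaxed optimum would be about 52.7, but investments are indivisible.
Q + Z + M + R: cost 13 + 3 + 4 + 6 = 26 ≤ 30, payoff 14 + 6 + 17 + 12 = 49.
Z + M + R + C: cost 3 + 4 + 6 + 13 = 26 ≤ 30, payoff 6 + 17 + 12 + 12 = 47.
Best is Q, Z, M, and R with total payoff 49.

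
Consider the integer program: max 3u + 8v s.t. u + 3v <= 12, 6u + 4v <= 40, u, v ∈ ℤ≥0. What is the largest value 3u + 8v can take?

33

(u,v)=(3,3): 1·3+3·3=12≤12, 6·3+4·3=30≤40, objective 33.
(u,v)=(5,2): 1·5+3·2=11≤12, 6·5+4·2=38≤40, objective 31.
(u,v)=(2,3): 1·2+3·3=11≤12, 6·2+4·3=24≤40, objective 30.
No feasible integer point exceeds 33.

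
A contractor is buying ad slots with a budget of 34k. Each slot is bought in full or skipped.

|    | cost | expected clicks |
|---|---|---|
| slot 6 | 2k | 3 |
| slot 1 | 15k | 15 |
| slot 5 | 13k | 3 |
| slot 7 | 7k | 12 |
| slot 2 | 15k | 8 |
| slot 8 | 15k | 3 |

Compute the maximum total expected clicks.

30

slot 6 + slot 1 + slot 7: cost 2 + 15 + 7 = 24 ≤ 34, expected clicks 3 + 15 + 12 = 30.
slot 6 + slot 1 + slot 2: cost 2 + 15 + 15 = 32 ≤ 34, expected clicks 3 + 15 + 8 = 26.
slot 1 + slot 7: cost 15 + 7 = 22 ≤ 34, expected clicks 15 + 12 = 27.
Best is slot 6, slot 1, and slot 7 with total expected clicks 30.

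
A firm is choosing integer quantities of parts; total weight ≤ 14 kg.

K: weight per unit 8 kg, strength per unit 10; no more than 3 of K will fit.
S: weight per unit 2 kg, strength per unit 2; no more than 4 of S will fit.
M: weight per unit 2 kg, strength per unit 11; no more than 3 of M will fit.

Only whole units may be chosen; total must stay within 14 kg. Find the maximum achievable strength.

43

Take 1×K and 3×M: weight 14 ≤ 14, strength 1·10 + 3·11 = 43.
M has the best ratio (11/2) and is taken to its limit of 3; remaining capacity is filled optimally with the others.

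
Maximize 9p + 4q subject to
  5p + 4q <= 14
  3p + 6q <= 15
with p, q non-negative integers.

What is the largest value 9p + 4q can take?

(p,q)=(2,1) is feasible, giving 22.
(p,q)=(2,0) is feasible, giving 18.
(p,q)=(1,2) is feasible, giving 17.
The best lattice point is (2,1), giving 22.

22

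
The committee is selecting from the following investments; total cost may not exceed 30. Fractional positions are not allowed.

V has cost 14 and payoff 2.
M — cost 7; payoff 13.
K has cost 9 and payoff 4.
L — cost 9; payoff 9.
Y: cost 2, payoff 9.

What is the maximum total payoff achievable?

35

M + K + L + Y: cost 7 + 9 + 9 + 2 = 27 ≤ 30, payoff 13 + 4 + 9 + 9 = 35.
M + L + Y: cost 7 + 9 + 2 = 18 ≤ 30, payoff 13 + 9 + 9 = 31.
M + K + Y: cost 7 + 9 + 2 = 18 ≤ 30, payoff 13 + 4 + 9 = 26.
Best is M, K, L, and Y with total payoff 35.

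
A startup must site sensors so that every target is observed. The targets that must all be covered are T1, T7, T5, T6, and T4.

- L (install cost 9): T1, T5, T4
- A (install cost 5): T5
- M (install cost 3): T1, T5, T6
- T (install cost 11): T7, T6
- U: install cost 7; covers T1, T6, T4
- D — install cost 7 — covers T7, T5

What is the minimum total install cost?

14

The greedy cost-per-new-target heuristic would pick M, U, and D for 17, but a cheaper cover exists.
Choose U and D: together they cover T1, T7, T5, T6, T4 — every target.
Total install cost: 7 + 7 = 14.
No cover costs less than 14.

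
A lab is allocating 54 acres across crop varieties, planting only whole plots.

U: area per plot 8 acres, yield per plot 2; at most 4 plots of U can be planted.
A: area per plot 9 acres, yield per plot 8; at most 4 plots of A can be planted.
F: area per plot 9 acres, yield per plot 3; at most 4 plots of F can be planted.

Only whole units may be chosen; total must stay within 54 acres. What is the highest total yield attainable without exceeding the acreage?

Take 4×A and 2×F: area 54 ≤ 54, yield 4·8 + 2·3 = 38.
A has the best ratio (8/9) and is taken to its limit of 4; remaining capacity is filled optimally with the others.

38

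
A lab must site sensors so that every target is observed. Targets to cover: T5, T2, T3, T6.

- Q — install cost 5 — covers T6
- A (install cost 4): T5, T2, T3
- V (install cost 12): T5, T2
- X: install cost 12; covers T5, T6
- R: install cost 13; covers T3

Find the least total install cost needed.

Choose Q and A: together they cover T5, T2, T3, T6 — every target.
Total install cost: 5 + 4 = 9.
No cover costs less than 9.

9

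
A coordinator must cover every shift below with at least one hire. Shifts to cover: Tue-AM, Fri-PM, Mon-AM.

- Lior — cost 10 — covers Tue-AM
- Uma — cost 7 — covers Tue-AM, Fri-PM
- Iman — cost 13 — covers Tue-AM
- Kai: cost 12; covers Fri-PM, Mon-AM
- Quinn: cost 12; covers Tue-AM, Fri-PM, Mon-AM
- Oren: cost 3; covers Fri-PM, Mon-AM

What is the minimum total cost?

Choose Uma and Oren: together they cover Tue-AM, Fri-PM, Mon-AM — every shift.
Total cost: 7 + 3 = 10.

10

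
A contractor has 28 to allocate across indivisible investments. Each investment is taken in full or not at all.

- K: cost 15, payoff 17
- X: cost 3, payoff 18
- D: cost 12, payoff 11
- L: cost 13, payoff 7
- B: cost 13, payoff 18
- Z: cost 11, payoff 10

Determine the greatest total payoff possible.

Allowing fractional choices, the relaxed optimum would be about 49.6, but investments are indivisible.
X + D + B: cost 3 + 12 + 13 = 28 ≤ 28, payoff 18 + 11 + 18 = 47.
X + B + Z: cost 3 + 13 + 11 = 27 ≤ 28, payoff 18 + 18 + 10 = 46.
Best is X, D, and B with total payoff 47.

47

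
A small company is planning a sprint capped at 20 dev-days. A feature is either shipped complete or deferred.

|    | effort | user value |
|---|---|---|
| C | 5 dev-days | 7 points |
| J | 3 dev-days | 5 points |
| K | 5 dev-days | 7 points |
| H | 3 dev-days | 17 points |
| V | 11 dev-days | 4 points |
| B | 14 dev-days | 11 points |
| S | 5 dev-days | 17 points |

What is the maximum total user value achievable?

Take C, K, H, and S: effort 5 + 5 + 3 + 5 = 18 ≤ 20, user value 7 + 7 + 17 + 17 = 48.
No other feasible combination does better.

48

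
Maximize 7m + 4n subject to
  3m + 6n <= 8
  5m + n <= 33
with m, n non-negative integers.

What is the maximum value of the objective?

The continuous relaxation peaks at (2.67, 0) with value 18.67; rounding to a feasible lattice point costs some objective.
(m,n)=(2,0): 3·2+6·0=6≤8, 5·2+1·0=10≤33, objective 14.
(m,n)=(1,0): 3·1+6·0=3≤8, 5·1+1·0=5≤33, objective 7.
No feasible integer point exceeds 14.

14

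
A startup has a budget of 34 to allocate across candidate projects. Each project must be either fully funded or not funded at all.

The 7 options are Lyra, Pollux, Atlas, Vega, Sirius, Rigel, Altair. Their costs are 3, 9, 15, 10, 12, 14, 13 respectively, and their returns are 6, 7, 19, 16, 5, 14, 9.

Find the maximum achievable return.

Allowing fractional choices, the relaxed optimum would be about 47.0, but projects are indivisible.
Pollux + Atlas + Vega: cost 9 + 15 + 10 = 34 ≤ 34, return 7 + 19 + 16 = 42.
Lyra + Atlas + Vega: cost 3 + 15 + 10 = 28 ≤ 34, return 6 + 19 + 16 = 41.
Lyra + Atlas + Rigel: cost 3 + 15 + 14 = 32 ≤ 34, return 6 + 19 + 14 = 39.
Best is Pollux, Atlas, and Vega with total return 42.

42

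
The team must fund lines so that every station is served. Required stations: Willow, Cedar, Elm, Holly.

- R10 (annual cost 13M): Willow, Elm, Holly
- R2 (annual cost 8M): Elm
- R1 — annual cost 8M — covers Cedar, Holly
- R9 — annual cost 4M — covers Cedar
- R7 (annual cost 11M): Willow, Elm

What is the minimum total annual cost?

17

Choose R10 and R9: together they cover Willow, Cedar, Elm, Holly — every station.
Total annual cost: 13 + 4 = 17.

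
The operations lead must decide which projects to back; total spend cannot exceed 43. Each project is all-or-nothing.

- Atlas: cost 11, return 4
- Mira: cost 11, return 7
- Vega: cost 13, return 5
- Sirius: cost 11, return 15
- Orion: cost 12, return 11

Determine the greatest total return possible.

33

This is a 0-1 knapsack instance.
Take Mira, Sirius, and Orion: cost 11 + 11 + 12 = 34 ≤ 43, return 7 + 15 + 11 = 33.
No other feasible combination does better.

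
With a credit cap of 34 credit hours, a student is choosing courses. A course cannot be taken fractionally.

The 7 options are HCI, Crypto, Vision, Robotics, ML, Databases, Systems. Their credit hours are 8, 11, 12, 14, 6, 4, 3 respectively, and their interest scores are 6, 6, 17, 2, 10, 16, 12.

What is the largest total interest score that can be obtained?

Allowing fractional choices, the relaxed optimum would be about 61.5, but courses are indivisible.
HCI + Vision + Databases + Systems: credit hours 8 + 12 + 4 + 3 = 27 ≤ 34, interest score 6 + 17 + 16 + 12 = 51.
HCI + Vision + ML + Databases + Systems: credit hours 8 + 12 + 6 + 4 + 3 = 33 ≤ 34, interest score 6 + 17 + 10 + 16 + 12 = 61.
Vision + ML + Databases + Systems: credit hours 12 + 6 + 4 + 3 = 25 ≤ 34, interest score 17 + 10 + 16 + 12 = 55.
Best is HCI, Vision, ML, Databases, and Systems with total interest score 61.

61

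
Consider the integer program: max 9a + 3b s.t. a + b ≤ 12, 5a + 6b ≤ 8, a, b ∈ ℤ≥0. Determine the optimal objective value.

9

(a,b)=(1,0): 1·1+1·0=1≤12, 5·1+6·0=5≤8, objective 9.
(a,b)=(0,1): 1·0+1·1=1≤12, 5·0+6·1=6≤8, objective 3.
(a,b)=(0,0): 1·0+1·0=0≤12, 5·0+6·0=0≤8, objective 0.
No feasible integer point exceeds 9.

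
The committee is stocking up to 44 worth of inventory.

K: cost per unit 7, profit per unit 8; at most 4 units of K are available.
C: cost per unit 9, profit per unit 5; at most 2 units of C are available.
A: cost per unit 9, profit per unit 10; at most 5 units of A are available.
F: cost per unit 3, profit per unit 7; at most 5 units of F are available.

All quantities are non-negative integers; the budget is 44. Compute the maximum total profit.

3×A and 5×F: cost 42 ≤ 44, profit 3·10 + 5·7 = 65.
4×K and 5×F: cost 43 ≤ 44, profit 4·8 + 5·7 = 67.
Best is 67.

67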